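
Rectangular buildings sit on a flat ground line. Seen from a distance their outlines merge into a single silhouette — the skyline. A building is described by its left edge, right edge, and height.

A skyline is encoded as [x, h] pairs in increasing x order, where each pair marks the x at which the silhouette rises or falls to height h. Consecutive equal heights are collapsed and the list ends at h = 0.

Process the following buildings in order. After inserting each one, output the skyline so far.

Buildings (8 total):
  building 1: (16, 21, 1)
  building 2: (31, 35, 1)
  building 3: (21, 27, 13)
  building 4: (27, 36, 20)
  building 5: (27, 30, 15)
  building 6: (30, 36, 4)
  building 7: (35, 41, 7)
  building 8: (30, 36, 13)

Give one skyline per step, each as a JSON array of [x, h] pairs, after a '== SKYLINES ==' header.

== SKYLINES ==
[[16,1],[21,0]]
[[16,1],[21,0],[31,1],[35,0]]
[[16,1],[21,13],[27,0],[31,1],[35,0]]
[[16,1],[21,13],[27,20],[36,0]]
[[16,1],[21,13],[27,20],[36,0]]
[[16,1],[21,13],[27,20],[36,0]]
[[16,1],[21,13],[27,20],[36,7],[41,0]]
[[16,1],[21,13],[27,20],[36,7],[41,0]]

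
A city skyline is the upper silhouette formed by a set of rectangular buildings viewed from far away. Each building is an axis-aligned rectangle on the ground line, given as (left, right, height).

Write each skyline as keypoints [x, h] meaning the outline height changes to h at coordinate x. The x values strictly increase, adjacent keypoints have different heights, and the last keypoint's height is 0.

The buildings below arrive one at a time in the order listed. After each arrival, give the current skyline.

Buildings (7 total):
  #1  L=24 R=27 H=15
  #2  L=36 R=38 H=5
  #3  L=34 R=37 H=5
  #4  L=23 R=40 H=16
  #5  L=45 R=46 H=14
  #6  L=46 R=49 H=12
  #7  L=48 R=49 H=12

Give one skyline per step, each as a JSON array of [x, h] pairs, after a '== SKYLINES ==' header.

== SKYLINES ==
[[24,15],[27,0]]
[[24,15],[27,0],[36,5],[38,0]]
[[24,15],[27,0],[34,5],[38,0]]
[[23,16],[40,0]]
[[23,16],[40,0],[45,14],[46,0]]
[[23,16],[40,0],[45,14],[46,12],[49,0]]
[[23,16],[40,0],[45,14],[46,12],[49,0]]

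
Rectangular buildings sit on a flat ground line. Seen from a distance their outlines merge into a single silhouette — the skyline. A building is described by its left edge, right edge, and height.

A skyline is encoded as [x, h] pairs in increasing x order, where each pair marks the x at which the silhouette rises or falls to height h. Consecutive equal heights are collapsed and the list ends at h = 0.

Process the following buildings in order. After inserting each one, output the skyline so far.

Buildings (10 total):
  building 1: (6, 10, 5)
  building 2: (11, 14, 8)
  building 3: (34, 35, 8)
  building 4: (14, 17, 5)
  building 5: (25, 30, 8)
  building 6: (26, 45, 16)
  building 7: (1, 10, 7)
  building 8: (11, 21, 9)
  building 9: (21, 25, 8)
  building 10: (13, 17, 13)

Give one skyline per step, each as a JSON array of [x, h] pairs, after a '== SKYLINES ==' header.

== SKYLINES ==
[[6,5],[10,0]]
[[6,5],[10,0],[11,8],[14,0]]
[[6,5],[10,0],[11,8],[14,0],[34,8],[35,0]]
[[6,5],[10,0],[11,8],[14,5],[17,0],[34,8],[35,0]]
[[6,5],[10,0],[11,8],[14,5],[17,0],[25,8],[30,0],[34,8],[35,0]]
[[6,5],[10,0],[11,8],[14,5],[17,0],[25,8],[26,16],[45,0]]
[[1,7],[10,0],[11,8],[14,5],[17,0],[25,8],[26,16],[45,0]]
[[1,7],[10,0],[11,9],[21,0],[25,8],[26,16],[45,0]]
[[1,7],[10,0],[11,9],[21,8],[26,16],[45,0]]
[[1,7],[10,0],[11,9],[13,13],[17,9],[21,8],[26,16],[45,0]]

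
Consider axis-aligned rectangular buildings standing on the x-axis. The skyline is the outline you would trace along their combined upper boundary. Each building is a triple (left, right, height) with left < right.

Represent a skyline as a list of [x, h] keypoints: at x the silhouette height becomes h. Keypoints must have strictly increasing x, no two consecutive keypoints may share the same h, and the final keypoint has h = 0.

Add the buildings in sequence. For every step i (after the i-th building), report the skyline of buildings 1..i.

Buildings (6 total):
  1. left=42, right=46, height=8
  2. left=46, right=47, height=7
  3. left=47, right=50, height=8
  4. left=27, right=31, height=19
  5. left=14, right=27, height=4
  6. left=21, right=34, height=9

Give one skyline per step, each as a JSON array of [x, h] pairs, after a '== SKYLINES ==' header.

== SKYLINES ==
[[42,8],[46,0]]
[[42,8],[46,7],[47,0]]
[[42,8],[46,7],[47,8],[50,0]]
[[27,19],[31,0],[42,8],[46,7],[47,8],[50,0]]
[[14,4],[27,19],[31,0],[42,8],[46,7],[47,8],[50,0]]
[[14,4],[21,9],[27,19],[31,9],[34,0],[42,8],[46,7],[47,8],[50,0]]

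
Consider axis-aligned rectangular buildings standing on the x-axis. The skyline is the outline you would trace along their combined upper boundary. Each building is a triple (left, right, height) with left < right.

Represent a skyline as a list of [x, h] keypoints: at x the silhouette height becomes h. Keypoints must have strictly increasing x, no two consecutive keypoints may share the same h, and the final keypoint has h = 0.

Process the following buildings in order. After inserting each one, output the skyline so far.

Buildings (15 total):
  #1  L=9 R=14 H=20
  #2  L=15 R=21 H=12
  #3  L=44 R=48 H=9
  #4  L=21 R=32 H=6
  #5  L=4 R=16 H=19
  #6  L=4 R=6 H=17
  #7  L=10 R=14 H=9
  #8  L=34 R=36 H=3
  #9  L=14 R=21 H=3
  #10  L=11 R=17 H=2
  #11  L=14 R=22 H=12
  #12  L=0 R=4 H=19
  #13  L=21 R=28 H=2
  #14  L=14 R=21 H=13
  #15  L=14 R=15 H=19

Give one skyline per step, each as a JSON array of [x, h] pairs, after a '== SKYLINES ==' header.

== SKYLINES ==
[[9,20],[14,0]]
[[9,20],[14,0],[15,12],[21,0]]
[[9,20],[14,0],[15,12],[21,0],[44,9],[48,0]]
[[9,20],[14,0],[15,12],[21,6],[32,0],[44,9],[48,0]]
[[4,19],[9,20],[14,19],[16,12],[21,6],[32,0],[44,9],[48,0]]
[[4,19],[9,20],[14,19],[16,12],[21,6],[32,0],[44,9],[48,0]]
[[4,19],[9,20],[14,19],[16,12],[21,6],[32,0],[44,9],[48,0]]
[[4,19],[9,20],[14,19],[16,12],[21,6],[32,0],[34,3],[36,0],[44,9],[48,0]]
[[4,19],[9,20],[14,19],[16,12],[21,6],[32,0],[34,3],[36,0],[44,9],[48,0]]
[[4,19],[9,20],[14,19],[16,12],[21,6],[32,0],[34,3],[36,0],[44,9],[48,0]]
[[4,19],[9,20],[14,19],[16,12],[22,6],[32,0],[34,3],[36,0],[44,9],[48,0]]
[[0,19],[9,20],[14,19],[16,12],[22,6],[32,0],[34,3],[36,0],[44,9],[48,0]]
[[0,19],[9,20],[14,19],[16,12],[22,6],[32,0],[34,3],[36,0],[44,9],[48,0]]
[[0,19],[9,20],[14,19],[16,13],[21,12],[22,6],[32,0],[34,3],[36,0],[44,9],[48,0]]
[[0,19],[9,20],[14,19],[16,13],[21,12],[22,6],[32,0],[34,3],[36,0],[44,9],[48,0]]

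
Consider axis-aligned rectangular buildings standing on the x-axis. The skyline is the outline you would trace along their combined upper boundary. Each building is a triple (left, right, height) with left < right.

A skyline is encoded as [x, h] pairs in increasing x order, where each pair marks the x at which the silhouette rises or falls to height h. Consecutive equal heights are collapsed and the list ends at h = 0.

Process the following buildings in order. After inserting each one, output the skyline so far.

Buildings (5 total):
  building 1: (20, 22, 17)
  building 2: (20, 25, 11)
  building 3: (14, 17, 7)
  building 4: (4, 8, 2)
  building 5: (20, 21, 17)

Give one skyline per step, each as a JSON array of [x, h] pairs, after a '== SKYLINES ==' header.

== SKYLINES ==
[[20,17],[22,0]]
[[20,17],[22,11],[25,0]]
[[14,7],[17,0],[20,17],[22,11],[25,0]]
[[4,2],[8,0],[14,7],[17,0],[20,17],[22,11],[25,0]]
[[4,2],[8,0],[14,7],[17,0],[20,17],[22,11],[25,0]]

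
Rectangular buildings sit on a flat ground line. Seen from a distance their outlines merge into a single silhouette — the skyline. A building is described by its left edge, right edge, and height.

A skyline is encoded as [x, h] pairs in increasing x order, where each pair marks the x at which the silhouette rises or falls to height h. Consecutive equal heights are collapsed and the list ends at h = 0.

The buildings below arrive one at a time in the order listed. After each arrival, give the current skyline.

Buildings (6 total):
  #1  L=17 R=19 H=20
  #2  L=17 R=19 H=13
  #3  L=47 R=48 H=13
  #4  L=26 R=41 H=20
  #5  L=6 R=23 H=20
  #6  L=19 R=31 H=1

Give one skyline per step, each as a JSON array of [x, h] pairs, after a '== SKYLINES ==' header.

== SKYLINES ==
[[17,20],[19,0]]
[[17,20],[19,0]]
[[17,20],[19,0],[47,13],[48,0]]
[[17,20],[19,0],[26,20],[41,0],[47,13],[48,0]]
[[6,20],[23,0],[26,20],[41,0],[47,13],[48,0]]
[[6,20],[23,1],[26,20],[41,0],[47,13],[48,0]]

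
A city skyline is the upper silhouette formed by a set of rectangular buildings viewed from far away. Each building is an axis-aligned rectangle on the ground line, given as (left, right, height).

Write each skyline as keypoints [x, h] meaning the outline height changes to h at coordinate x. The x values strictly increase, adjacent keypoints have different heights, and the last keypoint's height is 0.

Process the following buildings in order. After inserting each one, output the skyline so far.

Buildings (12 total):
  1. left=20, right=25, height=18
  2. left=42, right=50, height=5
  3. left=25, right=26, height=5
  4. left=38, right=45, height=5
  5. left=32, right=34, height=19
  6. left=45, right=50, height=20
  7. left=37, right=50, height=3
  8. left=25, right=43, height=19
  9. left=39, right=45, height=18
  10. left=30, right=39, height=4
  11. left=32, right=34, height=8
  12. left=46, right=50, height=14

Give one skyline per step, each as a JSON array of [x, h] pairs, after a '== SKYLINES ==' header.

== SKYLINES ==
[[20,18],[25,0]]
[[20,18],[25,0],[42,5],[50,0]]
[[20,18],[25,5],[26,0],[42,5],[50,0]]
[[20,18],[25,5],[26,0],[38,5],[50,0]]
[[20,18],[25,5],[26,0],[32,19],[34,0],[38,5],[50,0]]
[[20,18],[25,5],[26,0],[32,19],[34,0],[38,5],[45,20],[50,0]]
[[20,18],[25,5],[26,0],[32,19],[34,0],[37,3],[38,5],[45,20],[50,0]]
[[20,18],[25,19],[43,5],[45,20],[50,0]]
[[20,18],[25,19],[43,18],[45,20],[50,0]]
[[20,18],[25,19],[43,18],[45,20],[50,0]]
[[20,18],[25,19],[43,18],[45,20],[50,0]]
[[20,18],[25,19],[43,18],[45,20],[50,0]]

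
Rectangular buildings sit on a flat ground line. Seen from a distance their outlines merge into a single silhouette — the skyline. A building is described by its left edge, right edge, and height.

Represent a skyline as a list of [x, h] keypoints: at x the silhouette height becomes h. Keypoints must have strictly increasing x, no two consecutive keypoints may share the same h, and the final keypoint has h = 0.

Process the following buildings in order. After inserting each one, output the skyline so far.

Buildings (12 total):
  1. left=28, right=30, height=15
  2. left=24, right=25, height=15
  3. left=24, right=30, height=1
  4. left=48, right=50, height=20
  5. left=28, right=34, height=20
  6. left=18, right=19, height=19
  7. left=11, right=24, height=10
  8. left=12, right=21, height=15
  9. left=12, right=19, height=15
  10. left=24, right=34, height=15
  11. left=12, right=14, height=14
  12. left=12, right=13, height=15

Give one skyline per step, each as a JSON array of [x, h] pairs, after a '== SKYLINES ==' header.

== SKYLINES ==
[[28,15],[30,0]]
[[24,15],[25,0],[28,15],[30,0]]
[[24,15],[25,1],[28,15],[30,0]]
[[24,15],[25,1],[28,15],[30,0],[48,20],[50,0]]
[[24,15],[25,1],[28,20],[34,0],[48,20],[50,0]]
[[18,19],[19,0],[24,15],[25,1],[28,20],[34,0],[48,20],[50,0]]
[[11,10],[18,19],[19,10],[24,15],[25,1],[28,20],[34,0],[48,20],[50,0]]
[[11,10],[12,15],[18,19],[19,15],[21,10],[24,15],[25,1],[28,20],[34,0],[48,20],[50,0]]
[[11,10],[12,15],[18,19],[19,15],[21,10],[24,15],[25,1],[28,20],[34,0],[48,20],[50,0]]
[[11,10],[12,15],[18,19],[19,15],[21,10],[24,15],[28,20],[34,0],[48,20],[50,0]]
[[11,10],[12,15],[18,19],[19,15],[21,10],[24,15],[28,20],[34,0],[48,20],[50,0]]
[[11,10],[12,15],[18,19],[19,15],[21,10],[24,15],[28,20],[34,0],[48,20],[50,0]]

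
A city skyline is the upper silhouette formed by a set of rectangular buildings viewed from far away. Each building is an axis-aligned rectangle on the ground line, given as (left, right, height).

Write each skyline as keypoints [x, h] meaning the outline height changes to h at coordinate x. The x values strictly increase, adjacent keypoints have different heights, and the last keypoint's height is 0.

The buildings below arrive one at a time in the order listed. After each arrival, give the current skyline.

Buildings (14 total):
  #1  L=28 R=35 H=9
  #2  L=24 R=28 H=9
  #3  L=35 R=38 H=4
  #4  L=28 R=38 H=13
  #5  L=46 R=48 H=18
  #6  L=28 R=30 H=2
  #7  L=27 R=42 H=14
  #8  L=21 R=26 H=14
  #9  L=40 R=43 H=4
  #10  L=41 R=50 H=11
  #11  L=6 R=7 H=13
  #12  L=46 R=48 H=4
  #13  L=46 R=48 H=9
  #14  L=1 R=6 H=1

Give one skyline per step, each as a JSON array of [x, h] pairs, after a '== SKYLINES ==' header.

== SKYLINES ==
[[28,9],[35,0]]
[[24,9],[35,0]]
[[24,9],[35,4],[38,0]]
[[24,9],[28,13],[38,0]]
[[24,9],[28,13],[38,0],[46,18],[48,0]]
[[24,9],[28,13],[38,0],[46,18],[48,0]]
[[24,9],[27,14],[42,0],[46,18],[48,0]]
[[21,14],[26,9],[27,14],[42,0],[46,18],[48,0]]
[[21,14],[26,9],[27,14],[42,4],[43,0],[46,18],[48,0]]
[[21,14],[26,9],[27,14],[42,11],[46,18],[48,11],[50,0]]
[[6,13],[7,0],[21,14],[26,9],[27,14],[42,11],[46,18],[48,11],[50,0]]
[[6,13],[7,0],[21,14],[26,9],[27,14],[42,11],[46,18],[48,11],[50,0]]
[[6,13],[7,0],[21,14],[26,9],[27,14],[42,11],[46,18],[48,11],[50,0]]
[[1,1],[6,13],[7,0],[21,14],[26,9],[27,14],[42,11],[46,18],[48,11],[50,0]]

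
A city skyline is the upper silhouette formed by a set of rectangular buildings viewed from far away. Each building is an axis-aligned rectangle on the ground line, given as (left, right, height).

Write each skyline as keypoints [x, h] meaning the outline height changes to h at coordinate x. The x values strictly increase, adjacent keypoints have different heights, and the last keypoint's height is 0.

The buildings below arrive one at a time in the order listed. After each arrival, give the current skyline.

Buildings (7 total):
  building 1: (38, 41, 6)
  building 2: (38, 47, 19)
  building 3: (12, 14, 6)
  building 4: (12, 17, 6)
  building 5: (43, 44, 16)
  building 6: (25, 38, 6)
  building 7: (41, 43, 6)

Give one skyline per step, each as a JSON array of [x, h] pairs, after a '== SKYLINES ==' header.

== SKYLINES ==
[[38,6],[41,0]]
[[38,19],[47,0]]
[[12,6],[14,0],[38,19],[47,0]]
[[12,6],[17,0],[38,19],[47,0]]
[[12,6],[17,0],[38,19],[47,0]]
[[12,6],[17,0],[25,6],[38,19],[47,0]]
[[12,6],[17,0],[25,6],[38,19],[47,0]]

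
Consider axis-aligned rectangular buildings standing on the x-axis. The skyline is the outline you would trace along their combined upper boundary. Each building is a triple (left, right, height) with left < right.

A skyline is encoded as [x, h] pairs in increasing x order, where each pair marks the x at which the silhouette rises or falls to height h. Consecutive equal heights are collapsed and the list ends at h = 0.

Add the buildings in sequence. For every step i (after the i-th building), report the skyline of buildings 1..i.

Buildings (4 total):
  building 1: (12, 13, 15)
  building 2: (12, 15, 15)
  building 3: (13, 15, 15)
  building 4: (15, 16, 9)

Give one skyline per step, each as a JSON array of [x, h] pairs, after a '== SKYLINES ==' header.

== SKYLINES ==
[[12,15],[13,0]]
[[12,15],[15,0]]
[[12,15],[15,0]]
[[12,15],[15,9],[16,0]]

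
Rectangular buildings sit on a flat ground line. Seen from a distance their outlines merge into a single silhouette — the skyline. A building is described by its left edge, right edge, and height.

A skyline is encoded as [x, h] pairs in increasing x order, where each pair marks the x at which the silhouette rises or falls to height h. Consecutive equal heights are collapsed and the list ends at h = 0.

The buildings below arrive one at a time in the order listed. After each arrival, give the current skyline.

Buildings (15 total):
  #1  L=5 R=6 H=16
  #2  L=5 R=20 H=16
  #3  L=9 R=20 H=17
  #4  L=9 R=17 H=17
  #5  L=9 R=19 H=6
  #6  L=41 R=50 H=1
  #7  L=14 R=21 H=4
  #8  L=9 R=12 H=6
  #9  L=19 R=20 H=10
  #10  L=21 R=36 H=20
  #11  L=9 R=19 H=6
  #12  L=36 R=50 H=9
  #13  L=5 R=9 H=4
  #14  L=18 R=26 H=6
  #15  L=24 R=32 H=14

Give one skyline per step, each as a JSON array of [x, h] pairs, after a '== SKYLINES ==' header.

== SKYLINES ==
[[5,16],[6,0]]
[[5,16],[20,0]]
[[5,16],[9,17],[20,0]]
[[5,16],[9,17],[20,0]]
[[5,16],[9,17],[20,0]]
[[5,16],[9,17],[20,0],[41,1],[50,0]]
[[5,16],[9,17],[20,4],[21,0],[41,1],[50,0]]
[[5,16],[9,17],[20,4],[21,0],[41,1],[50,0]]
[[5,16],[9,17],[20,4],[21,0],[41,1],[50,0]]
[[5,16],[9,17],[20,4],[21,20],[36,0],[41,1],[50,0]]
[[5,16],[9,17],[20,4],[21,20],[36,0],[41,1],[50,0]]
[[5,16],[9,17],[20,4],[21,20],[36,9],[50,0]]
[[5,16],[9,17],[20,4],[21,20],[36,9],[50,0]]
[[5,16],[9,17],[20,6],[21,20],[36,9],[50,0]]
[[5,16],[9,17],[20,6],[21,20],[36,9],[50,0]]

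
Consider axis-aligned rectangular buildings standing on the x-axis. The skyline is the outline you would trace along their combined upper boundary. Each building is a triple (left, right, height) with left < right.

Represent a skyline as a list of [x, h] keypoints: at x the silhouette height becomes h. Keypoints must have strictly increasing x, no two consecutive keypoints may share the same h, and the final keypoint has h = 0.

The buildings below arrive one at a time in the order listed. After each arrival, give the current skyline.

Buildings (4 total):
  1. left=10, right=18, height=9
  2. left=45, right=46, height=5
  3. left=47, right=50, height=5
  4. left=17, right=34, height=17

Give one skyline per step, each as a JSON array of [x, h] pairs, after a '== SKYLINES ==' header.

== SKYLINES ==
[[10,9],[18,0]]
[[10,9],[18,0],[45,5],[46,0]]
[[10,9],[18,0],[45,5],[46,0],[47,5],[50,0]]
[[10,9],[17,17],[34,0],[45,5],[46,0],[47,5],[50,0]]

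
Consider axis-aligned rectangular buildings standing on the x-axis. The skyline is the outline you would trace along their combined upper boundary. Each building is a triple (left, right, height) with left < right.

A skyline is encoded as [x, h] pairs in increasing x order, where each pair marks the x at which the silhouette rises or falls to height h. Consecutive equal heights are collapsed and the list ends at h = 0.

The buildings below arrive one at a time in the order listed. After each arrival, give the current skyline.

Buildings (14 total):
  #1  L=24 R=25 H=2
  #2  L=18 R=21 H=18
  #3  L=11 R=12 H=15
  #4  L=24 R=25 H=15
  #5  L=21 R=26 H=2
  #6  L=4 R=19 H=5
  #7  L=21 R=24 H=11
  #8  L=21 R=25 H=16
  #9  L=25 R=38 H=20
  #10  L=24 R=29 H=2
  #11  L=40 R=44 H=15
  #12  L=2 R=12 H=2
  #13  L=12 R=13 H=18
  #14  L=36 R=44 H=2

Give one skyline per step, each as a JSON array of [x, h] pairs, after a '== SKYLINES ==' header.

== SKYLINES ==
[[24,2],[25,0]]
[[18,18],[21,0],[24,2],[25,0]]
[[11,15],[12,0],[18,18],[21,0],[24,2],[25,0]]
[[11,15],[12,0],[18,18],[21,0],[24,15],[25,0]]
[[11,15],[12,0],[18,18],[21,2],[24,15],[25,2],[26,0]]
[[4,5],[11,15],[12,5],[18,18],[21,2],[24,15],[25,2],[26,0]]
[[4,5],[11,15],[12,5],[18,18],[21,11],[24,15],[25,2],[26,0]]
[[4,5],[11,15],[12,5],[18,18],[21,16],[25,2],[26,0]]
[[4,5],[11,15],[12,5],[18,18],[21,16],[25,20],[38,0]]
[[4,5],[11,15],[12,5],[18,18],[21,16],[25,20],[38,0]]
[[4,5],[11,15],[12,5],[18,18],[21,16],[25,20],[38,0],[40,15],[44,0]]
[[2,2],[4,5],[11,15],[12,5],[18,18],[21,16],[25,20],[38,0],[40,15],[44,0]]
[[2,2],[4,5],[11,15],[12,18],[13,5],[18,18],[21,16],[25,20],[38,0],[40,15],[44,0]]
[[2,2],[4,5],[11,15],[12,18],[13,5],[18,18],[21,16],[25,20],[38,2],[40,15],[44,0]]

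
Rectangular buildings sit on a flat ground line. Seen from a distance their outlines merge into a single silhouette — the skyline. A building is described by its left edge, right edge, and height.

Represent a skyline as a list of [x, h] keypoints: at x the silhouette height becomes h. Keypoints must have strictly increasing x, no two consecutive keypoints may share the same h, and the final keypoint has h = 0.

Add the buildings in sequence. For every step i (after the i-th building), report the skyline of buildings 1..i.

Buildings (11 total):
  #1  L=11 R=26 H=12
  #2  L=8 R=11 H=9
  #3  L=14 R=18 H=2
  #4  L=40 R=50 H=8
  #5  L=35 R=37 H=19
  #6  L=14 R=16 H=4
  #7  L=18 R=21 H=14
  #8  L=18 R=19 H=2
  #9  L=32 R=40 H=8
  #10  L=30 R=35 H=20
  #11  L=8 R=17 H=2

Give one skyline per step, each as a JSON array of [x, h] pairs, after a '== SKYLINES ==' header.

== SKYLINES ==
[[11,12],[26,0]]
[[8,9],[11,12],[26,0]]
[[8,9],[11,12],[26,0]]
[[8,9],[11,12],[26,0],[40,8],[50,0]]
[[8,9],[11,12],[26,0],[35,19],[37,0],[40,8],[50,0]]
[[8,9],[11,12],[26,0],[35,19],[37,0],[40,8],[50,0]]
[[8,9],[11,12],[18,14],[21,12],[26,0],[35,19],[37,0],[40,8],[50,0]]
[[8,9],[11,12],[18,14],[21,12],[26,0],[35,19],[37,0],[40,8],[50,0]]
[[8,9],[11,12],[18,14],[21,12],[26,0],[32,8],[35,19],[37,8],[50,0]]
[[8,9],[11,12],[18,14],[21,12],[26,0],[30,20],[35,19],[37,8],[50,0]]
[[8,9],[11,12],[18,14],[21,12],[26,0],[30,20],[35,19],[37,8],[50,0]]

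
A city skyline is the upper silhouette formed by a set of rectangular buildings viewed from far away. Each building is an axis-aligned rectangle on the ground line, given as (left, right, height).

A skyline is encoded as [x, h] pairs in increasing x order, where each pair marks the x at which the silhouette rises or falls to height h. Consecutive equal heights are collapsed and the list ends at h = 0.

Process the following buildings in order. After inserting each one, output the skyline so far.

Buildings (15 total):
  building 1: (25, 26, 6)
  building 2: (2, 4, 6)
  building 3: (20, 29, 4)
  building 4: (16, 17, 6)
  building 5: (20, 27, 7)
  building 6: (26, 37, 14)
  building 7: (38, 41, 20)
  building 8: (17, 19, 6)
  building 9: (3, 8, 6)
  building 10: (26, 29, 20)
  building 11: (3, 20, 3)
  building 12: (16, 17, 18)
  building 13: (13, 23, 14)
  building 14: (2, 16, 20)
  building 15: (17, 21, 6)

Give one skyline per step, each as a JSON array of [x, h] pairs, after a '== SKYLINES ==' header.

== SKYLINES ==
[[25,6],[26,0]]
[[2,6],[4,0],[25,6],[26,0]]
[[2,6],[4,0],[20,4],[25,6],[26,4],[29,0]]
[[2,6],[4,0],[16,6],[17,0],[20,4],[25,6],[26,4],[29,0]]
[[2,6],[4,0],[16,6],[17,0],[20,7],[27,4],[29,0]]
[[2,6],[4,0],[16,6],[17,0],[20,7],[26,14],[37,0]]
[[2,6],[4,0],[16,6],[17,0],[20,7],[26,14],[37,0],[38,20],[41,0]]
[[2,6],[4,0],[16,6],[19,0],[20,7],[26,14],[37,0],[38,20],[41,0]]
[[2,6],[8,0],[16,6],[19,0],[20,7],[26,14],[37,0],[38,20],[41,0]]
[[2,6],[8,0],[16,6],[19,0],[20,7],[26,20],[29,14],[37,0],[38,20],[41,0]]
[[2,6],[8,3],[16,6],[19,3],[20,7],[26,20],[29,14],[37,0],[38,20],[41,0]]
[[2,6],[8,3],[16,18],[17,6],[19,3],[20,7],[26,20],[29,14],[37,0],[38,20],[41,0]]
[[2,6],[8,3],[13,14],[16,18],[17,14],[23,7],[26,20],[29,14],[37,0],[38,20],[41,0]]
[[2,20],[16,18],[17,14],[23,7],[26,20],[29,14],[37,0],[38,20],[41,0]]
[[2,20],[16,18],[17,14],[23,7],[26,20],[29,14],[37,0],[38,20],[41,0]]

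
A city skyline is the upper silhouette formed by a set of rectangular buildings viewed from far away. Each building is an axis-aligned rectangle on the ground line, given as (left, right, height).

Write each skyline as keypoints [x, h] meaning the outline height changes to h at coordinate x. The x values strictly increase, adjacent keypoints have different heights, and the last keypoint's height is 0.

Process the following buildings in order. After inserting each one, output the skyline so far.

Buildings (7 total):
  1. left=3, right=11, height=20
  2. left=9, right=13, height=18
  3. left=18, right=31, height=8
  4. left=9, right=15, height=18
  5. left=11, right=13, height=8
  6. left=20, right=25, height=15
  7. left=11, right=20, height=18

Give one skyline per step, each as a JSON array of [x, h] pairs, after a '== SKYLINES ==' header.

== SKYLINES ==
[[3,20],[11,0]]
[[3,20],[11,18],[13,0]]
[[3,20],[11,18],[13,0],[18,8],[31,0]]
[[3,20],[11,18],[15,0],[18,8],[31,0]]
[[3,20],[11,18],[15,0],[18,8],[31,0]]
[[3,20],[11,18],[15,0],[18,8],[20,15],[25,8],[31,0]]
[[3,20],[11,18],[20,15],[25,8],[31,0]]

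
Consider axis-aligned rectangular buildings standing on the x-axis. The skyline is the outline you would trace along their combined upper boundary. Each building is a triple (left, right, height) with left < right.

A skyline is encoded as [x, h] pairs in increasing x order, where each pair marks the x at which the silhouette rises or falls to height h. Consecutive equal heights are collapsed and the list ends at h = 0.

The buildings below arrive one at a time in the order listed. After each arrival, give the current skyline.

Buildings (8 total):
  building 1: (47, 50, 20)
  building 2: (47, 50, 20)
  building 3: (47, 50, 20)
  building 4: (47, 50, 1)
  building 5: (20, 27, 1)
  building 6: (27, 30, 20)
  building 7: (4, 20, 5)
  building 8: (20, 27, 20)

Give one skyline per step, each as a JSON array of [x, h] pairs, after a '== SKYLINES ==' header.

== SKYLINES ==
[[47,20],[50,0]]
[[47,20],[50,0]]
[[47,20],[50,0]]
[[47,20],[50,0]]
[[20,1],[27,0],[47,20],[50,0]]
[[20,1],[27,20],[30,0],[47,20],[50,0]]
[[4,5],[20,1],[27,20],[30,0],[47,20],[50,0]]
[[4,5],[20,20],[30,0],[47,20],[50,0]]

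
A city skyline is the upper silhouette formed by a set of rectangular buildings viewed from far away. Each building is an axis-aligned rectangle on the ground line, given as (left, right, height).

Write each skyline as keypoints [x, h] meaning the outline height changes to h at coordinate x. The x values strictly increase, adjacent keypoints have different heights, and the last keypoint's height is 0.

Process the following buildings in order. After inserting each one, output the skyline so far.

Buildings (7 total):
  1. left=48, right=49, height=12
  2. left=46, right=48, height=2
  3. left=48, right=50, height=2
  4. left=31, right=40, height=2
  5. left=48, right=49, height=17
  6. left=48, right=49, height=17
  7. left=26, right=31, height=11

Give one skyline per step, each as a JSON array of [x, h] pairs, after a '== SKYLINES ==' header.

== SKYLINES ==
[[48,12],[49,0]]
[[46,2],[48,12],[49,0]]
[[46,2],[48,12],[49,2],[50,0]]
[[31,2],[40,0],[46,2],[48,12],[49,2],[50,0]]
[[31,2],[40,0],[46,2],[48,17],[49,2],[50,0]]
[[31,2],[40,0],[46,2],[48,17],[49,2],[50,0]]
[[26,11],[31,2],[40,0],[46,2],[48,17],[49,2],[50,0]]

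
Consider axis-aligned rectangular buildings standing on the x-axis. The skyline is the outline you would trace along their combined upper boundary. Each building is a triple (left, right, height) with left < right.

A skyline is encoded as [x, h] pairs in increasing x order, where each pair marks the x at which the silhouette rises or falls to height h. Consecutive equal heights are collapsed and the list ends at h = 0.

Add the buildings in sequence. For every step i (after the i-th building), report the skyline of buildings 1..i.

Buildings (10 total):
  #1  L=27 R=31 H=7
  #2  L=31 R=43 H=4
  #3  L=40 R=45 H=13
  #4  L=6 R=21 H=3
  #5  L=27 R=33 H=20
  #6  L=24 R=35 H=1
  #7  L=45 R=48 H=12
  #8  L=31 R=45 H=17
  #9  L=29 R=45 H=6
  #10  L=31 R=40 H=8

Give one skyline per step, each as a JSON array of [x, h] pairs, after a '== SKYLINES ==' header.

== SKYLINES ==
[[27,7],[31,0]]
[[27,7],[31,4],[43,0]]
[[27,7],[31,4],[40,13],[45,0]]
[[6,3],[21,0],[27,7],[31,4],[40,13],[45,0]]
[[6,3],[21,0],[27,20],[33,4],[40,13],[45,0]]
[[6,3],[21,0],[24,1],[27,20],[33,4],[40,13],[45,0]]
[[6,3],[21,0],[24,1],[27,20],[33,4],[40,13],[45,12],[48,0]]
[[6,3],[21,0],[24,1],[27,20],[33,17],[45,12],[48,0]]
[[6,3],[21,0],[24,1],[27,20],[33,17],[45,12],[48,0]]
[[6,3],[21,0],[24,1],[27,20],[33,17],[45,12],[48,0]]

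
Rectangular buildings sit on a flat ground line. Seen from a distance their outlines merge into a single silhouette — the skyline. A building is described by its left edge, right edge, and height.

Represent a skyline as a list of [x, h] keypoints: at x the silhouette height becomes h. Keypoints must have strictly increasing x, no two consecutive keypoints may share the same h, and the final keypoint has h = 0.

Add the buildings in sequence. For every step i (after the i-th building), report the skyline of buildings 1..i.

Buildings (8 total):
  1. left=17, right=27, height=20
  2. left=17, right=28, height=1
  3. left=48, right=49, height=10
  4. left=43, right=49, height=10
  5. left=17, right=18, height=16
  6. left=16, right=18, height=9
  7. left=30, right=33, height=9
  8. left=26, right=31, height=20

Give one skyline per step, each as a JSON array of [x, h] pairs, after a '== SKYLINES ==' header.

== SKYLINES ==
[[17,20],[27,0]]
[[17,20],[27,1],[28,0]]
[[17,20],[27,1],[28,0],[48,10],[49,0]]
[[17,20],[27,1],[28,0],[43,10],[49,0]]
[[17,20],[27,1],[28,0],[43,10],[49,0]]
[[16,9],[17,20],[27,1],[28,0],[43,10],[49,0]]
[[16,9],[17,20],[27,1],[28,0],[30,9],[33,0],[43,10],[49,0]]
[[16,9],[17,20],[31,9],[33,0],[43,10],[49,0]]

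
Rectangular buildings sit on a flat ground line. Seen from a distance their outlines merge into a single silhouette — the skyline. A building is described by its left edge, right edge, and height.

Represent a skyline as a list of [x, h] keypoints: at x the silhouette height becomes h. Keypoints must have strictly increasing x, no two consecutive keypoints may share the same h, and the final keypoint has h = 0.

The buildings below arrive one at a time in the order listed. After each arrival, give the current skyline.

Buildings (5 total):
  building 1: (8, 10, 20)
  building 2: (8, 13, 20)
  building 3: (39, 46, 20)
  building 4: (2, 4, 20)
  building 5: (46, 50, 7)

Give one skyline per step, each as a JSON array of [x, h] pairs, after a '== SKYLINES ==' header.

== SKYLINES ==
[[8,20],[10,0]]
[[8,20],[13,0]]
[[8,20],[13,0],[39,20],[46,0]]
[[2,20],[4,0],[8,20],[13,0],[39,20],[46,0]]
[[2,20],[4,0],[8,20],[13,0],[39,20],[46,7],[50,0]]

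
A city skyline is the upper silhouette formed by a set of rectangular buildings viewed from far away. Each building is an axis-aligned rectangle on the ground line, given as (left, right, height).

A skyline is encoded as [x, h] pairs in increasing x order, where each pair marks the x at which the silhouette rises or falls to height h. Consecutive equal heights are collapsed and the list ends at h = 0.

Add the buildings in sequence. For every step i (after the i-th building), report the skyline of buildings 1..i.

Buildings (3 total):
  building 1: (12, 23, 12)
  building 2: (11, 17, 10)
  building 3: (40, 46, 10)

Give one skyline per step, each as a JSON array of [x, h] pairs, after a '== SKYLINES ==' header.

== SKYLINES ==
[[12,12],[23,0]]
[[11,10],[12,12],[23,0]]
[[11,10],[12,12],[23,0],[40,10],[46,0]]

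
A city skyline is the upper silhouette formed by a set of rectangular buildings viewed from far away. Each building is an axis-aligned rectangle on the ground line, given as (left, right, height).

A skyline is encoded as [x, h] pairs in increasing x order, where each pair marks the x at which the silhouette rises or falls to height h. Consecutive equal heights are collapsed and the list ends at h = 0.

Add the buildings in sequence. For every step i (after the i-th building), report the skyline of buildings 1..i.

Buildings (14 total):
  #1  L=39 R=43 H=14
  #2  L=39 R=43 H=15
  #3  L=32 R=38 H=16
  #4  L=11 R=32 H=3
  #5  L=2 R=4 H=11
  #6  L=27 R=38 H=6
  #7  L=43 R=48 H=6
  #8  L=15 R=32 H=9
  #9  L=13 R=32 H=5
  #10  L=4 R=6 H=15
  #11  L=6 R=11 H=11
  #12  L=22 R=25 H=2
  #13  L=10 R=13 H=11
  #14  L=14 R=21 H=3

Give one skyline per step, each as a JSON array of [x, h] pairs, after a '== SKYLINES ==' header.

== SKYLINES ==
[[39,14],[43,0]]
[[39,15],[43,0]]
[[32,16],[38,0],[39,15],[43,0]]
[[11,3],[32,16],[38,0],[39,15],[43,0]]
[[2,11],[4,0],[11,3],[32,16],[38,0],[39,15],[43,0]]
[[2,11],[4,0],[11,3],[27,6],[32,16],[38,0],[39,15],[43,0]]
[[2,11],[4,0],[11,3],[27,6],[32,16],[38,0],[39,15],[43,6],[48,0]]
[[2,11],[4,0],[11,3],[15,9],[32,16],[38,0],[39,15],[43,6],[48,0]]
[[2,11],[4,0],[11,3],[13,5],[15,9],[32,16],[38,0],[39,15],[43,6],[48,0]]
[[2,11],[4,15],[6,0],[11,3],[13,5],[15,9],[32,16],[38,0],[39,15],[43,6],[48,0]]
[[2,11],[4,15],[6,11],[11,3],[13,5],[15,9],[32,16],[38,0],[39,15],[43,6],[48,0]]
[[2,11],[4,15],[6,11],[11,3],[13,5],[15,9],[32,16],[38,0],[39,15],[43,6],[48,0]]
[[2,11],[4,15],[6,11],[13,5],[15,9],[32,16],[38,0],[39,15],[43,6],[48,0]]
[[2,11],[4,15],[6,11],[13,5],[15,9],[32,16],[38,0],[39,15],[43,6],[48,0]]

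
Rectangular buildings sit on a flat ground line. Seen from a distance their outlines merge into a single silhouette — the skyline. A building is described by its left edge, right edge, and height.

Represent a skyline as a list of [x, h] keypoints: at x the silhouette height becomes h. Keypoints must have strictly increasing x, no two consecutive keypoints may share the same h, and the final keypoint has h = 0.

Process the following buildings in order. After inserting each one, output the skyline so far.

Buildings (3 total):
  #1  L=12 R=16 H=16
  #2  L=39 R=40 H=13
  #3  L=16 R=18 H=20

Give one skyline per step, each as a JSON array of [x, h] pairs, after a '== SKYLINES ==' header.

== SKYLINES ==
[[12,16],[16,0]]
[[12,16],[16,0],[39,13],[40,0]]
[[12,16],[16,20],[18,0],[39,13],[40,0]]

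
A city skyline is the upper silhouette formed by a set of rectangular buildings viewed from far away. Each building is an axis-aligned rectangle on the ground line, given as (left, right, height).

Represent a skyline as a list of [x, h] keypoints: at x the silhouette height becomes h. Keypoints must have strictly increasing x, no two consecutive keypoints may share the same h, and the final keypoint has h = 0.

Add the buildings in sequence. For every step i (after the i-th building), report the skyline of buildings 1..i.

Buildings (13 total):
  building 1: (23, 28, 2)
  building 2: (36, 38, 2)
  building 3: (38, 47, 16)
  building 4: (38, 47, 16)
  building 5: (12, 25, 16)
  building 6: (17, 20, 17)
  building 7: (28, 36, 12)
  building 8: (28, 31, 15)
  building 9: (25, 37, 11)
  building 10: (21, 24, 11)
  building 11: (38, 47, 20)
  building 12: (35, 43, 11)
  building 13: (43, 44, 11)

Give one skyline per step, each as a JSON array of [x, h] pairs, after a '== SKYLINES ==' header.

== SKYLINES ==
[[23,2],[28,0]]
[[23,2],[28,0],[36,2],[38,0]]
[[23,2],[28,0],[36,2],[38,16],[47,0]]
[[23,2],[28,0],[36,2],[38,16],[47,0]]
[[12,16],[25,2],[28,0],[36,2],[38,16],[47,0]]
[[12,16],[17,17],[20,16],[25,2],[28,0],[36,2],[38,16],[47,0]]
[[12,16],[17,17],[20,16],[25,2],[28,12],[36,2],[38,16],[47,0]]
[[12,16],[17,17],[20,16],[25,2],[28,15],[31,12],[36,2],[38,16],[47,0]]
[[12,16],[17,17],[20,16],[25,11],[28,15],[31,12],[36,11],[37,2],[38,16],[47,0]]
[[12,16],[17,17],[20,16],[25,11],[28,15],[31,12],[36,11],[37,2],[38,16],[47,0]]
[[12,16],[17,17],[20,16],[25,11],[28,15],[31,12],[36,11],[37,2],[38,20],[47,0]]
[[12,16],[17,17],[20,16],[25,11],[28,15],[31,12],[36,11],[38,20],[47,0]]
[[12,16],[17,17],[20,16],[25,11],[28,15],[31,12],[36,11],[38,20],[47,0]]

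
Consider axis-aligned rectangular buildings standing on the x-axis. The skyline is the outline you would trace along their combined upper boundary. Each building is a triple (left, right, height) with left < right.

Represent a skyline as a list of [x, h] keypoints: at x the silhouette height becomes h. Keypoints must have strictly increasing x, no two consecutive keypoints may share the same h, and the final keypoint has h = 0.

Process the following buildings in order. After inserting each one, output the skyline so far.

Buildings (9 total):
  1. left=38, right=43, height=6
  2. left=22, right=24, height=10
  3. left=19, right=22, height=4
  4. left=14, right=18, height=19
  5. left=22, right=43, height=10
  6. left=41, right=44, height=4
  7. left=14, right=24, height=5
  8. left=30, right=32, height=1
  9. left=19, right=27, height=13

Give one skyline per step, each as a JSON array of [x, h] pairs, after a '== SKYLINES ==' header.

== SKYLINES ==
[[38,6],[43,0]]
[[22,10],[24,0],[38,6],[43,0]]
[[19,4],[22,10],[24,0],[38,6],[43,0]]
[[14,19],[18,0],[19,4],[22,10],[24,0],[38,6],[43,0]]
[[14,19],[18,0],[19,4],[22,10],[43,0]]
[[14,19],[18,0],[19,4],[22,10],[43,4],[44,0]]
[[14,19],[18,5],[22,10],[43,4],[44,0]]
[[14,19],[18,5],[22,10],[43,4],[44,0]]
[[14,19],[18,5],[19,13],[27,10],[43,4],[44,0]]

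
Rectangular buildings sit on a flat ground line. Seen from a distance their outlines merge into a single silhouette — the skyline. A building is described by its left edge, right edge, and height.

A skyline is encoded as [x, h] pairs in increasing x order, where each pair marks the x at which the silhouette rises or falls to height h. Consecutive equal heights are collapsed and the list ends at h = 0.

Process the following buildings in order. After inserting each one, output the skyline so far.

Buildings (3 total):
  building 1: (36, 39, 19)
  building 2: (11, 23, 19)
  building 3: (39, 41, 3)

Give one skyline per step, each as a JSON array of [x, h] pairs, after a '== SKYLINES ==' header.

== SKYLINES ==
[[36,19],[39,0]]
[[11,19],[23,0],[36,19],[39,0]]
[[11,19],[23,0],[36,19],[39,3],[41,0]]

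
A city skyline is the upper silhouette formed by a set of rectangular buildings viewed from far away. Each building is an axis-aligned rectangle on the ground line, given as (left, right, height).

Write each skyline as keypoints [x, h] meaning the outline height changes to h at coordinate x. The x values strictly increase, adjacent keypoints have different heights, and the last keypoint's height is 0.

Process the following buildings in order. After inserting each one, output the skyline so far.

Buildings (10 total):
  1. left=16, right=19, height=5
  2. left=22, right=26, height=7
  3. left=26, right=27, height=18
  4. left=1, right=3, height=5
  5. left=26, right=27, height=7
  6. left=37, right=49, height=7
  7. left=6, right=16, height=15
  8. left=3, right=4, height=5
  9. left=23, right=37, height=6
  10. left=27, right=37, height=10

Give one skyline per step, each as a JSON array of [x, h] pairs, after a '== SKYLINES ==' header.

== SKYLINES ==
[[16,5],[19,0]]
[[16,5],[19,0],[22,7],[26,0]]
[[16,5],[19,0],[22,7],[26,18],[27,0]]
[[1,5],[3,0],[16,5],[19,0],[22,7],[26,18],[27,0]]
[[1,5],[3,0],[16,5],[19,0],[22,7],[26,18],[27,0]]
[[1,5],[3,0],[16,5],[19,0],[22,7],[26,18],[27,0],[37,7],[49,0]]
[[1,5],[3,0],[6,15],[16,5],[19,0],[22,7],[26,18],[27,0],[37,7],[49,0]]
[[1,5],[4,0],[6,15],[16,5],[19,0],[22,7],[26,18],[27,0],[37,7],[49,0]]
[[1,5],[4,0],[6,15],[16,5],[19,0],[22,7],[26,18],[27,6],[37,7],[49,0]]
[[1,5],[4,0],[6,15],[16,5],[19,0],[22,7],[26,18],[27,10],[37,7],[49,0]]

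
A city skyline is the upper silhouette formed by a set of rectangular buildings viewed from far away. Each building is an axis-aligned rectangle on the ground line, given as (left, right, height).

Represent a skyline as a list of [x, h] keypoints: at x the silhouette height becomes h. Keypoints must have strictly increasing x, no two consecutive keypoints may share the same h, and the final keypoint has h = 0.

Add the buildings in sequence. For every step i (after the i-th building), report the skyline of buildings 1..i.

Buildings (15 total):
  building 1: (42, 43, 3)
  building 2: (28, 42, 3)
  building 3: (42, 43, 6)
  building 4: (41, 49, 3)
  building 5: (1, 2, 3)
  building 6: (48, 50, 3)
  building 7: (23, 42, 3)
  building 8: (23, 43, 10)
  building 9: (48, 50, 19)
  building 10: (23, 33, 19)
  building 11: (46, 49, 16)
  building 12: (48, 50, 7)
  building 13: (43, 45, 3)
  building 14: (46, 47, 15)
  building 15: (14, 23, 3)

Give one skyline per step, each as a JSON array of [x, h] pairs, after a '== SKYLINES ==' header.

== SKYLINES ==
[[42,3],[43,0]]
[[28,3],[43,0]]
[[28,3],[42,6],[43,0]]
[[28,3],[42,6],[43,3],[49,0]]
[[1,3],[2,0],[28,3],[42,6],[43,3],[49,0]]
[[1,3],[2,0],[28,3],[42,6],[43,3],[50,0]]
[[1,3],[2,0],[23,3],[42,6],[43,3],[50,0]]
[[1,3],[2,0],[23,10],[43,3],[50,0]]
[[1,3],[2,0],[23,10],[43,3],[48,19],[50,0]]
[[1,3],[2,0],[23,19],[33,10],[43,3],[48,19],[50,0]]
[[1,3],[2,0],[23,19],[33,10],[43,3],[46,16],[48,19],[50,0]]
[[1,3],[2,0],[23,19],[33,10],[43,3],[46,16],[48,19],[50,0]]
[[1,3],[2,0],[23,19],[33,10],[43,3],[46,16],[48,19],[50,0]]
[[1,3],[2,0],[23,19],[33,10],[43,3],[46,16],[48,19],[50,0]]
[[1,3],[2,0],[14,3],[23,19],[33,10],[43,3],[46,16],[48,19],[50,0]]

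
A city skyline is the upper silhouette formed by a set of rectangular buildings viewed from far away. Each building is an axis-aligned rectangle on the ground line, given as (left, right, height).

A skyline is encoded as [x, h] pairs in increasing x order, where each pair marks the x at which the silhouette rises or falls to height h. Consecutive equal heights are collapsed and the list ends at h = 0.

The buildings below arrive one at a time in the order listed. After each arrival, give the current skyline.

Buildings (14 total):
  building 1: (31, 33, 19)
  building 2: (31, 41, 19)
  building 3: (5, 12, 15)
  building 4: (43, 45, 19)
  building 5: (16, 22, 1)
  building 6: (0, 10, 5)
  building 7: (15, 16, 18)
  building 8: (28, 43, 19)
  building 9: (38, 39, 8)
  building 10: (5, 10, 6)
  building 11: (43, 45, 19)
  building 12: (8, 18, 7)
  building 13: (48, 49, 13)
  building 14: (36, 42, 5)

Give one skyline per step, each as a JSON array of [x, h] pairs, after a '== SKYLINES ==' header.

== SKYLINES ==
[[31,19],[33,0]]
[[31,19],[41,0]]
[[5,15],[12,0],[31,19],[41,0]]
[[5,15],[12,0],[31,19],[41,0],[43,19],[45,0]]
[[5,15],[12,0],[16,1],[22,0],[31,19],[41,0],[43,19],[45,0]]
[[0,5],[5,15],[12,0],[16,1],[22,0],[31,19],[41,0],[43,19],[45,0]]
[[0,5],[5,15],[12,0],[15,18],[16,1],[22,0],[31,19],[41,0],[43,19],[45,0]]
[[0,5],[5,15],[12,0],[15,18],[16,1],[22,0],[28,19],[45,0]]
[[0,5],[5,15],[12,0],[15,18],[16,1],[22,0],[28,19],[45,0]]
[[0,5],[5,15],[12,0],[15,18],[16,1],[22,0],[28,19],[45,0]]
[[0,5],[5,15],[12,0],[15,18],[16,1],[22,0],[28,19],[45,0]]
[[0,5],[5,15],[12,7],[15,18],[16,7],[18,1],[22,0],[28,19],[45,0]]
[[0,5],[5,15],[12,7],[15,18],[16,7],[18,1],[22,0],[28,19],[45,0],[48,13],[49,0]]
[[0,5],[5,15],[12,7],[15,18],[16,7],[18,1],[22,0],[28,19],[45,0],[48,13],[49,0]]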